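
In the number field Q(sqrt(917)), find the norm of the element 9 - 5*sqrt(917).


N(a + b*sqrt(d)) = a^2 - d*b^2
= (9)^2 - (917)*(-5)^2
= 81 - 22925
= -22844

-22844


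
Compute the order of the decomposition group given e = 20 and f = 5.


|D_P| = e * f
= 20 * 5
= 100

100


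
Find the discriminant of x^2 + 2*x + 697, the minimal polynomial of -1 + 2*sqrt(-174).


The element -1 + 2*sqrt(-174) has minimal polynomial:
x^2 + 2*x + 697
Discriminant = (2)^2 - 4*(697)
= 4 - 2788
= -2784

-2784


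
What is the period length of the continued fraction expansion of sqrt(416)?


Run the CF algorithm for sqrt(416).
a_0 = floor(sqrt(416)) = 20; set m_0=0, q_0=1.
Recurrence: m' = q*a - m,  q' = (d - m'^2)/q,  a' = floor((a_0 + m')/q').
  step 1: m=20, q=16, a=2
  step 2: m=12, q=17, a=1
  step 3: m=5, q=23, a=1
  step 4: m=18, q=4, a=9
  step 5: m=18, q=23, a=1
  step 6: m=5, q=17, a=1
  step 7: m=12, q=16, a=2
  step 8: m=20, q=1, a=40
a_8 = 2*a_0 = 40, so the period closes here.
sqrt(416) = [20; 2, 1, 1, 9, 1, 1, 2, 40]
Period length = 8

8


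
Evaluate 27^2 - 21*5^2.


x^2 - d*y^2
= 27^2 - 21*5^2
= 729 - 525
= 204

204


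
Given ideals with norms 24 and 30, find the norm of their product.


N(IJ) = N(I) * N(J)
= 24 * 30
= 720

720


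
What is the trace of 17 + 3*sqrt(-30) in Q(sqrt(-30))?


Tr(a + b*sqrt(d)) = (a + b*sqrt(d)) + (a - b*sqrt(d)) = 2a
= 2 * (17)
= 34

34


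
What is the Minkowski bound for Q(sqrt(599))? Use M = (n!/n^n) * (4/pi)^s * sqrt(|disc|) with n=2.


d = 599, d mod 4 = 3, so disc(K) = 4d = 2396; |disc(K)| = 2396
Real quadratic field, so n = 2, s = r2 = 0, r1 = 2
M = (n!/n^n) * (4/pi)^s * sqrt(|disc(K)|) = (2!/2^2) * (4/pi)^0 * sqrt(2396)
= 0.5 * 1.000000 * 48.948953
= 24.4745

24.4745


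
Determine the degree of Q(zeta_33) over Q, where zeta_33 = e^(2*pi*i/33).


The degree equals Euler's totient phi(33).
33 = 3 * 11
phi(33) = 20

20


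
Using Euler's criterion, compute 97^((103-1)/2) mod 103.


p = 103 is prime and the exponent is (p-1)/2 = 51, so by Euler's criterion 97^51 = (97/103) = +1 or -1 mod 103.
Compute by square-and-multiply:
  51 = 32 + 16 + 2 + 1 (binary 110011)
  Repeated squaring mod 103: 97^1 = 97, 97^2 = 36, 97^4 = 60, 97^8 = 98, 97^16 = 25, 97^32 = 7
  97^51 = 97^32 * 97^16 * 97^2 * 97^1 = 7 * 25 * 36 * 97 mod 103
    7 * 25 = 175 = 72 mod 103
    72 * 36 = 2592 = 17 mod 103
    17 * 97 = 1649 = 1 mod 103
  97^51 = 1 mod 103
Result 1: 97 is a quadratic residue mod 103.
97^51 mod 103 = 1

1


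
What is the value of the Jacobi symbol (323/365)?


Compute (323/365) via quadratic reciprocity:
  reciprocity: (323/365) -> +(365/323)
  reduce: (42/323)
  pull out 2: (2/323) = -1  (since 323 mod 8 = 3)
  reciprocity: (21/323) -> +(323/21)
  reduce: (8/21)
  pull out 2: (2/21) = -1  (since 21 mod 8 = 5)
  pull out 2: (2/21) = -1  (since 21 mod 8 = 5)
  pull out 2: (2/21) = -1  (since 21 mod 8 = 5)
  (1/21) = 1
Product of signs = 1

1


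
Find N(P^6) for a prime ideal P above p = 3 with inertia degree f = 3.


N(P^a) = p^(a*f)
= 3^(6*3)
= 3^18
= 387420489

387420489


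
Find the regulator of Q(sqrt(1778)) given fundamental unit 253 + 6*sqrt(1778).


epsilon = 253 + 6*sqrt(1778)
= 505.9980
R = ln(505.9980)
= 6.2265

6.2265


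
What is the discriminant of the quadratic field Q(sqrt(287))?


For K = Q(sqrt(d)) with d squarefree: disc(K) = d if d = 1 mod 4, and disc(K) = 4d if d = 2 or 3 mod 4.
Here d = 287, and d mod 4 = 3.
d = 3 mod 4, not 1 (O_K = Z[sqrt(d)]), so disc(K) = 4d = 4 * (287) = 1148

1148


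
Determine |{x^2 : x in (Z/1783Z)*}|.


For prime p, the number of non-zero quadratic residues is (p-1)/2.
= (1783-1)/2
= 891

891


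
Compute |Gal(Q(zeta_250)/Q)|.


|Gal(Q(zeta_250)/Q)| = phi(250)
= 100

100


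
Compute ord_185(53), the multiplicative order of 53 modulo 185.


We want ord_185(53), the smallest k >= 1 with 53^k = 1 mod 185.
n = 185 = 5 * 37, phi(185) = 144; the order divides phi(n).
Divisors of 144: 1, 2, 3, 4, 6, 8, 9, 12, 16, 18, 24, 36, 48, 72, 144
Repeated squaring mod 185: 53^1 = 53, 53^2 = 34, 53^4 = 46, 53^8 = 81, 53^16 = 86, 53^32 = 181, 53^64 = 16, 53^128 = 71
Test divisors in increasing order:
  k=1: 53^1 = 53 mod 185
  k=2: 53^2 = 34 mod 185
  k=3: 53^3 = 34 * 53 = 137 mod 185
  k=4: 53^4 = 46 mod 185
  k=6: 53^6 = 46 * 34 = 84 mod 185
  k=8: 53^8 = 81 mod 185
  k=9: 53^9 = 81 * 53 = 38 mod 185
  k=12: 53^12 = 81 * 46 = 26 mod 185
  k=16: 53^16 = 86 mod 185
  k=18: 53^18 = 86 * 34 = 149 mod 185
  k=24: 53^24 = 86 * 81 = 121 mod 185
  k=36: 53^36 = 181 * 46 = 1 mod 185  <- first divisor giving 1
Order = 36

36


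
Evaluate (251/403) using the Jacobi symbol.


Compute (251/403) via quadratic reciprocity:
  reciprocity: (251/403) -> -(403/251)
  reduce: (152/251)
  pull out 2: (2/251) = -1  (since 251 mod 8 = 3)
  pull out 2: (2/251) = -1  (since 251 mod 8 = 3)
  pull out 2: (2/251) = -1  (since 251 mod 8 = 3)
  reciprocity: (19/251) -> -(251/19)
  reduce: (4/19)
  pull out 2: (2/19) = -1  (since 19 mod 8 = 3)
  pull out 2: (2/19) = -1  (since 19 mod 8 = 3)
  (1/19) = 1
Product of signs = -1

-1


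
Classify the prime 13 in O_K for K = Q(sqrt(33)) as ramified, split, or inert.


K = Q(sqrt(33)). Since d mod 4 = 1, disc(K) = 33.
Check p | disc: 33 mod 13 = 7.
p does not divide disc. Compute Legendre symbol (d/p):
7^((13-1)/2) mod 13 = -1
(d/p) = -1, so p is inert: (p) stays prime with e=1, f=2, g=1.
Therefore p is inert.

inert


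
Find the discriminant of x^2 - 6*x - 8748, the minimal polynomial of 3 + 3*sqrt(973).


The element 3 + 3*sqrt(973) has minimal polynomial:
x^2 - 6*x - 8748
Discriminant = (-6)^2 - 4*(-8748)
= 36 + 34992
= 35028

35028


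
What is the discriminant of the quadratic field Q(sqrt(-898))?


For K = Q(sqrt(d)) with d squarefree: disc(K) = d if d = 1 mod 4, and disc(K) = 4d if d = 2 or 3 mod 4.
Here d = -898, and d mod 4 = 2.
d = 2 mod 4, not 1 (O_K = Z[sqrt(d)]), so disc(K) = 4d = 4 * (-898) = -3592

-3592


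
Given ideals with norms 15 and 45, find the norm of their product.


N(IJ) = N(I) * N(J)
= 15 * 45
= 675

675


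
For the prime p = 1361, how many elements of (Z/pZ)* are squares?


For prime p, the number of non-zero quadratic residues is (p-1)/2.
= (1361-1)/2
= 680

680


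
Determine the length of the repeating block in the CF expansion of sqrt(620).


Run the CF algorithm for sqrt(620).
a_0 = floor(sqrt(620)) = 24; set m_0=0, q_0=1.
Recurrence: m' = q*a - m,  q' = (d - m'^2)/q,  a' = floor((a_0 + m')/q').
  step 1: m=24, q=44, a=1
  step 2: m=20, q=5, a=8
  step 3: m=20, q=44, a=1
  step 4: m=24, q=1, a=48
a_4 = 2*a_0 = 48, so the period closes here.
sqrt(620) = [24; 1, 8, 1, 48]
Period length = 4

4


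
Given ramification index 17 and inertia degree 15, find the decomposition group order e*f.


|D_P| = e * f
= 17 * 15
= 255

255


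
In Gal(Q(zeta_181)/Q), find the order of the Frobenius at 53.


The Frobenius at p in Gal(Q(zeta_n)/Q) = (Z/nZ)* is the class of p, so its order is ord_181(53), the smallest k >= 1 with 53^k = 1 mod 181.
n = 181 = 181, phi(181) = 180; the order divides phi(n).
Divisors of 180: 1, 2, 3, 4, 5, 6, 9, 10, 12, 15, 18, 20, 30, 36, 45, 60, 90, 180
Repeated squaring mod 181: 53^1 = 53, 53^2 = 94, 53^4 = 148, 53^8 = 3, 53^16 = 9, 53^32 = 81, 53^64 = 45, 53^128 = 34
Test divisors in increasing order:
  k=1: 53^1 = 53 mod 181
  k=2: 53^2 = 94 mod 181
  k=3: 53^3 = 94 * 53 = 95 mod 181
  k=4: 53^4 = 148 mod 181
  k=5: 53^5 = 148 * 53 = 61 mod 181
  k=6: 53^6 = 148 * 94 = 156 mod 181
  k=9: 53^9 = 3 * 53 = 159 mod 181
  k=10: 53^10 = 3 * 94 = 101 mod 181
  k=12: 53^12 = 3 * 148 = 82 mod 181
  k=15: 53^15 = 3 * 148 * 94 * 53 = 7 mod 181
  k=18: 53^18 = 9 * 94 = 122 mod 181
  k=20: 53^20 = 9 * 148 = 65 mod 181
  k=30: 53^30 = 9 * 3 * 148 * 94 = 49 mod 181
  k=36: 53^36 = 81 * 148 = 42 mod 181
  k=45: 53^45 = 81 * 3 * 148 * 53 = 162 mod 181
  k=60: 53^60 = 81 * 9 * 3 * 148 = 48 mod 181
  k=90: 53^90 = 45 * 9 * 3 * 94 = 180 mod 181
  k=180: 53^180 = 34 * 81 * 9 * 148 = 1 mod 181  <- first divisor giving 1
Order = 180

180


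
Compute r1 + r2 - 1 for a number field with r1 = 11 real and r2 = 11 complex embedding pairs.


By Dirichlet's unit theorem:
rank = r1 + r2 - 1
= 11 + 11 - 1
= 21

21


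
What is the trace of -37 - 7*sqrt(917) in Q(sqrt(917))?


Tr(a + b*sqrt(d)) = (a + b*sqrt(d)) + (a - b*sqrt(d)) = 2a
= 2 * (-37)
= -74

-74


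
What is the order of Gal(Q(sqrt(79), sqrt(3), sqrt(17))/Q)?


The 3 square roots of distinct primes are multiplicatively independent over Q,
so [K:Q] = 2^3 and Gal(K/Q) is isomorphic to (Z/2Z)^3.
|Gal| = 2^3 = 8

8


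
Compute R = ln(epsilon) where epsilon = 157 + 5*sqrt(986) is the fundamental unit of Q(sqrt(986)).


epsilon = 157 + 5*sqrt(986)
= 314.0032
R = ln(314.0032)
= 5.7494

5.7494


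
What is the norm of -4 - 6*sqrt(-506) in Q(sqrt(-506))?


N(a + b*sqrt(d)) = a^2 - d*b^2
= (-4)^2 - (-506)*(-6)^2
= 16 + 18216
= 18232

18232


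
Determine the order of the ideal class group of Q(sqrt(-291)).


K = Q(sqrt(-291)). d mod 4 = 1, so D = disc(K) = d = -291
h(K) equals the number of primitive reduced positive-definite forms (a, b, c) = a*x^2 + b*x*y + c*y^2 with b^2 - 4ac = D,
where reduced means |b| <= a <= c, with b >= 0 whenever |b| = a or a = c, and primitive means gcd(a, b, c) = 1.
Reduced forces 3a^2 <= |D| = 291, so 1 <= a <= 9; b must have the parity of D, and c = (b^2 - D)/(4a) must be an integer >= a.
Enumerate a = 1..9, b in [-a, a]:
  a=1: (1, 1, 73)  [1]
  a=2: none
  a=3: (3, 3, 25)  [1]
  a=4: none
  a=5: (5, -3, 15), (5, 3, 15)  [2]
  a=6..9: none
Total reduced forms: 1 + 1 + 2 = 4
h = 4

4


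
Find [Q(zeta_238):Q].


The degree equals Euler's totient phi(238).
238 = 2 * 7 * 17
phi(238) = 96

96


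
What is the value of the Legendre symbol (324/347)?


p = 347 is prime, so compute (324/347) with the reciprocity algorithm (Jacobi-symbol steps: pull out 2s via (2/n), flip via reciprocity, reduce):
  pull out 2: (2/347) = -1  (since 347 mod 8 = 3)
  pull out 2: (2/347) = -1  (since 347 mod 8 = 3)
  reciprocity: (81/347) -> +(347/81)
  reduce: (23/81)
  reciprocity: (23/81) -> +(81/23)
  reduce: (12/23)
  pull out 2: (2/23) = +1  (since 23 mod 8 = 7)
  pull out 2: (2/23) = +1  (since 23 mod 8 = 7)
  reciprocity: (3/23) -> -(23/3)
  reduce: (2/3)
  pull out 2: (2/3) = -1  (since 3 mod 8 = 3)
  (1/3) = 1
Product of signs = 1
(324/347) = 1

1


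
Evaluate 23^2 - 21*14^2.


x^2 - d*y^2
= 23^2 - 21*14^2
= 529 - 4116
= -3587

-3587


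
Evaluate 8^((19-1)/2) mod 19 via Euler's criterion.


p = 19 is prime and the exponent is (p-1)/2 = 9, so by Euler's criterion 8^9 = (8/19) = +1 or -1 mod 19.
Compute by square-and-multiply:
  9 = 8 + 1 (binary 1001)
  Repeated squaring mod 19: 8^1 = 8, 8^2 = 7, 8^4 = 11, 8^8 = 7
  8^9 = 8^8 * 8^1 = 7 * 8 mod 19
    7 * 8 = 56 = 18 mod 19
  8^9 = 18 mod 19
Result 18 = p - 1 = -1 mod 19: 8 is a quadratic non-residue mod 19. As a residue in [0, p-1] the value is 18.
8^9 mod 19 = 18

18


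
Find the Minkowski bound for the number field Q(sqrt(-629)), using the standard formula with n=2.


d = -629, d mod 4 = 3, so disc(K) = 4d = -2516; |disc(K)| = 2516
Imaginary quadratic field, so n = 2, s = r2 = 1, r1 = 0
M = (n!/n^n) * (4/pi)^s * sqrt(|disc(K)|) = (2!/2^2) * (4/pi)^1 * sqrt(2516)
= 0.5 * 1.273240 * 50.159745
= 31.9327

31.9327


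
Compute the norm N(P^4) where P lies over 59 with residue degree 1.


N(P^a) = p^(a*f)
= 59^(4*1)
= 59^4
= 12117361

12117361


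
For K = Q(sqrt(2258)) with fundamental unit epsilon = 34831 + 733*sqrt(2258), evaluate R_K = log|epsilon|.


epsilon = 34831 + 733*sqrt(2258)
= 69662.0000
R = ln(69662.0000)
= 11.1514

11.1514


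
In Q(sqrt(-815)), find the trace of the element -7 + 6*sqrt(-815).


Tr(a + b*sqrt(d)) = (a + b*sqrt(d)) + (a - b*sqrt(d)) = 2a
= 2 * (-7)
= -14

-14


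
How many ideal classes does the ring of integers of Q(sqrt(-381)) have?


K = Q(sqrt(-381)). d mod 4 = 3, so D = disc(K) = 4d = -1524
h(K) equals the number of primitive reduced positive-definite forms (a, b, c) = a*x^2 + b*x*y + c*y^2 with b^2 - 4ac = D,
where reduced means |b| <= a <= c, with b >= 0 whenever |b| = a or a = c, and primitive means gcd(a, b, c) = 1.
Reduced forces 3a^2 <= |D| = 1524, so 1 <= a <= 22; b must have the parity of D, and c = (b^2 - D)/(4a) must be an integer >= a.
Enumerate a = 1..22, b in [-a, a]:
  a=1: (1, 0, 381)  [1]
  a=2: (2, 2, 191)  [1]
  a=3: (3, 0, 127)  [1]
  a=4: none
  a=5: (5, -4, 77), (5, 4, 77)  [2]
  a=6: (6, 6, 65)  [1]
  a=7: (7, -4, 55), (7, 4, 55)  [2]
  a=8..9: none
  a=10: (10, -6, 39), (10, 6, 39)  [2]
  a=11: (11, -4, 35), (11, 4, 35)  [2]
  a=12: none
  a=13: (13, -6, 30), (13, 6, 30)  [2]
  a=14: (14, -10, 29), (14, 10, 29)  [2]
  a=15: (15, -6, 26), (15, 6, 26)  [2]
  a=16..20: none
  a=21: (21, -18, 22), (21, 18, 22)  [2]
  a=22: none
Total reduced forms: 1 + 1 + 1 + 2 + 1 + 2 + 2 + 2 + 2 + 2 + 2 + 2 = 20
h = 20

20


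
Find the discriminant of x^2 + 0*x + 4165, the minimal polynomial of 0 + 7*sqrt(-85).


The element 0 + 7*sqrt(-85) has minimal polynomial:
x^2 + 0*x + 4165
Discriminant = (0)^2 - 4*(4165)
= 0 - 16660
= -16660

-16660


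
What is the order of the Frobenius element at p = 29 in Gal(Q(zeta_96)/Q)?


The Frobenius at p in Gal(Q(zeta_n)/Q) = (Z/nZ)* is the class of p, so its order is ord_96(29), the smallest k >= 1 with 29^k = 1 mod 96.
n = 96 = 2^5 * 3, phi(96) = 32; the order divides phi(n).
Divisors of 32: 1, 2, 4, 8, 16, 32
Repeated squaring mod 96: 29^1 = 29, 29^2 = 73, 29^4 = 49, 29^8 = 1, 29^16 = 1, 29^32 = 1
Test divisors in increasing order:
  k=1: 29^1 = 29 mod 96
  k=2: 29^2 = 73 mod 96
  k=4: 29^4 = 49 mod 96
  k=8: 29^8 = 1 mod 96  <- first divisor giving 1
Order = 8

8


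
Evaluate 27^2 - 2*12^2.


x^2 - d*y^2
= 27^2 - 2*12^2
= 729 - 288
= 441

441


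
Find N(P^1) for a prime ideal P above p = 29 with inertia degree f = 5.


N(P^a) = p^(a*f)
= 29^(1*5)
= 29^5
= 20511149

20511149


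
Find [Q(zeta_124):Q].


The degree equals Euler's totient phi(124).
124 = 2^2 * 31
phi(124) = 60

60


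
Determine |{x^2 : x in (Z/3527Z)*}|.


For prime p, the number of non-zero quadratic residues is (p-1)/2.
= (3527-1)/2
= 1763

1763


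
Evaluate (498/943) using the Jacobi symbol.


Compute (498/943) via quadratic reciprocity:
  pull out 2: (2/943) = +1  (since 943 mod 8 = 7)
  reciprocity: (249/943) -> +(943/249)
  reduce: (196/249)
  pull out 2: (2/249) = +1  (since 249 mod 8 = 1)
  pull out 2: (2/249) = +1  (since 249 mod 8 = 1)
  reciprocity: (49/249) -> +(249/49)
  reduce: (4/49)
  pull out 2: (2/49) = +1  (since 49 mod 8 = 1)
  pull out 2: (2/49) = +1  (since 49 mod 8 = 1)
  (1/49) = 1
Product of signs = 1

1


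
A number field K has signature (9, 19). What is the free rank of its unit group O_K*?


By Dirichlet's unit theorem:
rank = r1 + r2 - 1
= 9 + 19 - 1
= 27

27


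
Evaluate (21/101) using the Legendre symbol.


p = 101 is prime, so compute (21/101) with the reciprocity algorithm (Jacobi-symbol steps: pull out 2s via (2/n), flip via reciprocity, reduce):
  reciprocity: (21/101) -> +(101/21)
  reduce: (17/21)
  reciprocity: (17/21) -> +(21/17)
  reduce: (4/17)
  pull out 2: (2/17) = +1  (since 17 mod 8 = 1)
  pull out 2: (2/17) = +1  (since 17 mod 8 = 1)
  (1/17) = 1
Product of signs = 1
(21/101) = 1

1


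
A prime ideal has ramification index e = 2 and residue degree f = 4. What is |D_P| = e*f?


|D_P| = e * f
= 2 * 4
= 8

8


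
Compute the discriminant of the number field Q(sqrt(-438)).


For K = Q(sqrt(d)) with d squarefree: disc(K) = d if d = 1 mod 4, and disc(K) = 4d if d = 2 or 3 mod 4.
Here d = -438, and d mod 4 = 2.
d = 2 mod 4, not 1 (O_K = Z[sqrt(d)]), so disc(K) = 4d = 4 * (-438) = -1752

-1752


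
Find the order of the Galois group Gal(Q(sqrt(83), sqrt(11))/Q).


The 2 square roots of distinct primes are multiplicatively independent over Q,
so [K:Q] = 2^2 and Gal(K/Q) is isomorphic to (Z/2Z)^2.
|Gal| = 2^2 = 4

4


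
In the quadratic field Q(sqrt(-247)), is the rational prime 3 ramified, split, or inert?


K = Q(sqrt(-247)). Since d mod 4 = 1, disc(K) = -247.
Check p | disc: -247 mod 3 = 2.
p does not divide disc. Compute Legendre symbol (d/p):
2^((3-1)/2) mod 3 = -1
(d/p) = -1, so p is inert: (p) stays prime with e=1, f=2, g=1.
Therefore p is inert.

inert


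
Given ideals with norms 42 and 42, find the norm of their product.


N(IJ) = N(I) * N(J)
= 42 * 42
= 1764

1764


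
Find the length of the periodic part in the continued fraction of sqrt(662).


Run the CF algorithm for sqrt(662).
a_0 = floor(sqrt(662)) = 25; set m_0=0, q_0=1.
Recurrence: m' = q*a - m,  q' = (d - m'^2)/q,  a' = floor((a_0 + m')/q').
  step 1: m=25, q=37, a=1
  step 2: m=12, q=14, a=2
  step 3: m=16, q=29, a=1
  step 4: m=13, q=17, a=2
  step 5: m=21, q=13, a=3
  step 6: m=18, q=26, a=1
  step 7: m=8, q=23, a=1
  step 8: m=15, q=19, a=2
  step 9: m=23, q=7, a=6
  step 10: m=19, q=43, a=1
  step 11: m=24, q=2, a=24
  step 12: m=24, q=43, a=1
  step 13: m=19, q=7, a=6
  step 14: m=23, q=19, a=2
  step 15: m=15, q=23, a=1
  step 16: m=8, q=26, a=1
  step 17: m=18, q=13, a=3
  step 18: m=21, q=17, a=2
  step 19: m=13, q=29, a=1
  step 20: m=16, q=14, a=2
  step 21: m=12, q=37, a=1
  step 22: m=25, q=1, a=50
a_22 = 2*a_0 = 50, so the period closes here.
sqrt(662) = [25; 1, 2, 1, 2, 3, 1, 1, 2, 6, 1, 24, 1, 6, 2, 1, 1, 3, 2, 1, 2, 1, 50]
Period length = 22

22


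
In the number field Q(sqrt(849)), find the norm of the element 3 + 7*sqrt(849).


N(a + b*sqrt(d)) = a^2 - d*b^2
= (3)^2 - (849)*(7)^2
= 9 - 41601
= -41592

-41592


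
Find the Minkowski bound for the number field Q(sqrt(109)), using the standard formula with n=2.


d = 109, d mod 4 = 1, so disc(K) = d = 109; |disc(K)| = 109
Real quadratic field, so n = 2, s = r2 = 0, r1 = 2
M = (n!/n^n) * (4/pi)^s * sqrt(|disc(K)|) = (2!/2^2) * (4/pi)^0 * sqrt(109)
= 0.5 * 1.000000 * 10.440307
= 5.2202

5.2202


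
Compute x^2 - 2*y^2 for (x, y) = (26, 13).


x^2 - d*y^2
= 26^2 - 2*13^2
= 676 - 338
= 338

338


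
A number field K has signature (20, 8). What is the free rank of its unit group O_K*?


By Dirichlet's unit theorem:
rank = r1 + r2 - 1
= 20 + 8 - 1
= 27

27


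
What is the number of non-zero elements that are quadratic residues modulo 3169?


For prime p, the number of non-zero quadratic residues is (p-1)/2.
= (3169-1)/2
= 1584

1584


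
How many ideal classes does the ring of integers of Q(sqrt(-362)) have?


K = Q(sqrt(-362)). d mod 4 = 2, so D = disc(K) = 4d = -1448
h(K) equals the number of primitive reduced positive-definite forms (a, b, c) = a*x^2 + b*x*y + c*y^2 with b^2 - 4ac = D,
where reduced means |b| <= a <= c, with b >= 0 whenever |b| = a or a = c, and primitive means gcd(a, b, c) = 1.
Reduced forces 3a^2 <= |D| = 1448, so 1 <= a <= 21; b must have the parity of D, and c = (b^2 - D)/(4a) must be an integer >= a.
Enumerate a = 1..21, b in [-a, a]:
  a=1: (1, 0, 362)  [1]
  a=2: (2, 0, 181)  [1]
  a=3: (3, -2, 121), (3, 2, 121)  [2]
  a=4..5: none
  a=6: (6, -4, 61), (6, 4, 61)  [2]
  a=7: (7, -6, 53), (7, 6, 53)  [2]
  a=8: none
  a=9: (9, -8, 42), (9, 8, 42)  [2]
  a=10: none
  a=11: (11, -2, 33), (11, 2, 33)  [2]
  a=12..13: none
  a=14: (14, -8, 27), (14, 8, 27)  [2]
  a=15..17: none
  a=18: (18, -8, 21), (18, 8, 21)  [2]
  a=19..20: none
  a=21: (21, -20, 22), (21, 20, 22)  [2]
Total reduced forms: 1 + 1 + 2 + 2 + 2 + 2 + 2 + 2 + 2 + 2 = 18
h = 18

18


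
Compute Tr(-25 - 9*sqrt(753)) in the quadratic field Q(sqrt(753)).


Tr(a + b*sqrt(d)) = (a + b*sqrt(d)) + (a - b*sqrt(d)) = 2a
= 2 * (-25)
= -50

-50


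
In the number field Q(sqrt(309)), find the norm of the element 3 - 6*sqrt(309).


N(a + b*sqrt(d)) = a^2 - d*b^2
= (3)^2 - (309)*(-6)^2
= 9 - 11124
= -11115

-11115


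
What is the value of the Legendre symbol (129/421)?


p = 421 is prime, so compute (129/421) with the reciprocity algorithm (Jacobi-symbol steps: pull out 2s via (2/n), flip via reciprocity, reduce):
  reciprocity: (129/421) -> +(421/129)
  reduce: (34/129)
  pull out 2: (2/129) = +1  (since 129 mod 8 = 1)
  reciprocity: (17/129) -> +(129/17)
  reduce: (10/17)
  pull out 2: (2/17) = +1  (since 17 mod 8 = 1)
  reciprocity: (5/17) -> +(17/5)
  reduce: (2/5)
  pull out 2: (2/5) = -1  (since 5 mod 8 = 5)
  (1/5) = 1
Product of signs = -1
(129/421) = -1

-1


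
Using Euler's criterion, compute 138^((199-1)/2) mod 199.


p = 199 is prime and the exponent is (p-1)/2 = 99, so by Euler's criterion 138^99 = (138/199) = +1 or -1 mod 199.
Compute by square-and-multiply:
  99 = 64 + 32 + 2 + 1 (binary 1100011)
  Repeated squaring mod 199: 138^1 = 138, 138^2 = 139, 138^4 = 18, 138^8 = 125, 138^16 = 103, 138^32 = 62, 138^64 = 63
  138^99 = 138^64 * 138^32 * 138^2 * 138^1 = 63 * 62 * 139 * 138 mod 199
    63 * 62 = 3906 = 125 mod 199
    125 * 139 = 17375 = 62 mod 199
    62 * 138 = 8556 = 198 mod 199
  138^99 = 198 mod 199
Result 198 = p - 1 = -1 mod 199: 138 is a quadratic non-residue mod 199. As a residue in [0, p-1] the value is 198.
138^99 mod 199 = 198

198


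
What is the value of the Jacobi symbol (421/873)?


Compute (421/873) via quadratic reciprocity:
  reciprocity: (421/873) -> +(873/421)
  reduce: (31/421)
  reciprocity: (31/421) -> +(421/31)
  reduce: (18/31)
  pull out 2: (2/31) = +1  (since 31 mod 8 = 7)
  reciprocity: (9/31) -> +(31/9)
  reduce: (4/9)
  pull out 2: (2/9) = +1  (since 9 mod 8 = 1)
  pull out 2: (2/9) = +1  (since 9 mod 8 = 1)
  (1/9) = 1
Product of signs = 1

1


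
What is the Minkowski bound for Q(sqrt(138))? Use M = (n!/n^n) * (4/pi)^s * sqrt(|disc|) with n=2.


d = 138, d mod 4 = 2, so disc(K) = 4d = 552; |disc(K)| = 552
Real quadratic field, so n = 2, s = r2 = 0, r1 = 2
M = (n!/n^n) * (4/pi)^s * sqrt(|disc(K)|) = (2!/2^2) * (4/pi)^0 * sqrt(552)
= 0.5 * 1.000000 * 23.494680
= 11.7473

11.7473


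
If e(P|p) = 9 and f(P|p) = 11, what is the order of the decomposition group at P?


|D_P| = e * f
= 9 * 11
= 99

99


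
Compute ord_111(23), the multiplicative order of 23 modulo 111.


We want ord_111(23), the smallest k >= 1 with 23^k = 1 mod 111.
n = 111 = 3 * 37, phi(111) = 72; the order divides phi(n).
Divisors of 72: 1, 2, 3, 4, 6, 8, 9, 12, 18, 24, 36, 72
Repeated squaring mod 111: 23^1 = 23, 23^2 = 85, 23^4 = 10, 23^8 = 100, 23^16 = 10, 23^32 = 100, 23^64 = 10
Test divisors in increasing order:
  k=1: 23^1 = 23 mod 111
  k=2: 23^2 = 85 mod 111
  k=3: 23^3 = 85 * 23 = 68 mod 111
  k=4: 23^4 = 10 mod 111
  k=6: 23^6 = 10 * 85 = 73 mod 111
  k=8: 23^8 = 100 mod 111
  k=9: 23^9 = 100 * 23 = 80 mod 111
  k=12: 23^12 = 100 * 10 = 1 mod 111  <- first divisor giving 1
Order = 12

12


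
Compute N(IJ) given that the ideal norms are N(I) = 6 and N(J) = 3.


N(IJ) = N(I) * N(J)
= 6 * 3
= 18

18


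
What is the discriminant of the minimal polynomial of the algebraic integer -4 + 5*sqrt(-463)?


The element -4 + 5*sqrt(-463) has minimal polynomial:
x^2 + 8*x + 11591
Discriminant = (8)^2 - 4*(11591)
= 64 - 46364
= -46300

-46300


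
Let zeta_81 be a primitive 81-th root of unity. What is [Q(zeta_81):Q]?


The degree equals Euler's totient phi(81).
81 = 3^4
phi(81) = 54

54


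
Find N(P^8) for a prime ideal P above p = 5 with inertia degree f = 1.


N(P^a) = p^(a*f)
= 5^(8*1)
= 5^8
= 390625

390625


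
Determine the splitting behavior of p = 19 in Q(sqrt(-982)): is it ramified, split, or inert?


K = Q(sqrt(-982)). Since d mod 4 = 2, disc(K) = -3928.
Check p | disc: -3928 mod 19 = 5.
p does not divide disc. Compute Legendre symbol (d/p):
6^((19-1)/2) mod 19 = 1
(d/p) = 1, so p splits: (p) = P*P' with e=1, f=1, g=2.
Therefore p is split.

split


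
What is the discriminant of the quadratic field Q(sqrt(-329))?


For K = Q(sqrt(d)) with d squarefree: disc(K) = d if d = 1 mod 4, and disc(K) = 4d if d = 2 or 3 mod 4.
Here d = -329, and d mod 4 = 3.
d = 3 mod 4, not 1 (O_K = Z[sqrt(d)]), so disc(K) = 4d = 4 * (-329) = -1316

-1316


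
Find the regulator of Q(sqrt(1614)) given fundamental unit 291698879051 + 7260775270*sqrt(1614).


epsilon = 291698879051 + 7260775270*sqrt(1614)
= 5.8340e+11
R = ln(5.8340e+11)
= 27.0921

27.0921


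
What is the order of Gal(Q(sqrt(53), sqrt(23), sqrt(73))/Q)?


The 3 square roots of distinct primes are multiplicatively independent over Q,
so [K:Q] = 2^3 and Gal(K/Q) is isomorphic to (Z/2Z)^3.
|Gal| = 2^3 = 8

8


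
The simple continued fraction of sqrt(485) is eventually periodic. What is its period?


Run the CF algorithm for sqrt(485).
a_0 = floor(sqrt(485)) = 22; set m_0=0, q_0=1.
Recurrence: m' = q*a - m,  q' = (d - m'^2)/q,  a' = floor((a_0 + m')/q').
  step 1: m=22, q=1, a=44
a_1 = 2*a_0 = 44, so the period closes here.
sqrt(485) = [22; 44]
Period length = 1

1


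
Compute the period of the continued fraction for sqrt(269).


Run the CF algorithm for sqrt(269).
a_0 = floor(sqrt(269)) = 16; set m_0=0, q_0=1.
Recurrence: m' = q*a - m,  q' = (d - m'^2)/q,  a' = floor((a_0 + m')/q').
  step 1: m=16, q=13, a=2
  step 2: m=10, q=13, a=2
  step 3: m=16, q=1, a=32
a_3 = 2*a_0 = 32, so the period closes here.
sqrt(269) = [16; 2, 2, 32]
Period length = 3

3


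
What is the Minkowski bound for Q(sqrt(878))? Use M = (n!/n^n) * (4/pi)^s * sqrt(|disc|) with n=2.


d = 878, d mod 4 = 2, so disc(K) = 4d = 3512; |disc(K)| = 3512
Real quadratic field, so n = 2, s = r2 = 0, r1 = 2
M = (n!/n^n) * (4/pi)^s * sqrt(|disc(K)|) = (2!/2^2) * (4/pi)^0 * sqrt(3512)
= 0.5 * 1.000000 * 59.262130
= 29.6311

29.6311


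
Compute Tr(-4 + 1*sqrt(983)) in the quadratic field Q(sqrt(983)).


Tr(a + b*sqrt(d)) = (a + b*sqrt(d)) + (a - b*sqrt(d)) = 2a
= 2 * (-4)
= -8

-8


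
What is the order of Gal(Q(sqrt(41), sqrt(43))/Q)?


The 2 square roots of distinct primes are multiplicatively independent over Q,
so [K:Q] = 2^2 and Gal(K/Q) is isomorphic to (Z/2Z)^2.
|Gal| = 2^2 = 4

4


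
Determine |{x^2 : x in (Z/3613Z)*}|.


For prime p, the number of non-zero quadratic residues is (p-1)/2.
= (3613-1)/2
= 1806

1806


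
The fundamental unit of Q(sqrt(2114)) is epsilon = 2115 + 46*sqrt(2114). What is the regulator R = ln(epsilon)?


epsilon = 2115 + 46*sqrt(2114)
= 4229.9998
R = ln(4229.9998)
= 8.3500

8.3500


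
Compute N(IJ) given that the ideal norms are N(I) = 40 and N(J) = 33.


N(IJ) = N(I) * N(J)
= 40 * 33
= 1320

1320


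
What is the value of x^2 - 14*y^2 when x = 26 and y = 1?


x^2 - d*y^2
= 26^2 - 14*1^2
= 676 - 14
= 662

662


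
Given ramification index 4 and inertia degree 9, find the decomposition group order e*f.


|D_P| = e * f
= 4 * 9
= 36

36


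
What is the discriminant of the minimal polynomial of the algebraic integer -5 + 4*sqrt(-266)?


The element -5 + 4*sqrt(-266) has minimal polynomial:
x^2 + 10*x + 4281
Discriminant = (10)^2 - 4*(4281)
= 100 - 17124
= -17024

-17024


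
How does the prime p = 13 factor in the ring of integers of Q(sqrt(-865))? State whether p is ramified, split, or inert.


K = Q(sqrt(-865)). Since d mod 4 = 3, disc(K) = -3460.
Check p | disc: -3460 mod 13 = 11.
p does not divide disc. Compute Legendre symbol (d/p):
6^((13-1)/2) mod 13 = -1
(d/p) = -1, so p is inert: (p) stays prime with e=1, f=2, g=1.
Therefore p is inert.

inert


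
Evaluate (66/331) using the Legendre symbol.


p = 331 is prime, so compute (66/331) with the reciprocity algorithm (Jacobi-symbol steps: pull out 2s via (2/n), flip via reciprocity, reduce):
  pull out 2: (2/331) = -1  (since 331 mod 8 = 3)
  reciprocity: (33/331) -> +(331/33)
  reduce: (1/33)
  (1/33) = 1
Product of signs = -1
(66/331) = -1

-1


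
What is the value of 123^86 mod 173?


p = 173 is prime and the exponent is (p-1)/2 = 86, so by Euler's criterion 123^86 = (123/173) = +1 or -1 mod 173.
Compute by square-and-multiply:
  86 = 64 + 16 + 4 + 2 (binary 1010110)
  Repeated squaring mod 173: 123^1 = 123, 123^2 = 78, 123^4 = 29, 123^8 = 149, 123^16 = 57, 123^32 = 135, 123^64 = 60
  123^86 = 123^64 * 123^16 * 123^4 * 123^2 = 60 * 57 * 29 * 78 mod 173
    60 * 57 = 3420 = 133 mod 173
    133 * 29 = 3857 = 51 mod 173
    51 * 78 = 3978 = 172 mod 173
  123^86 = 172 mod 173
Result 172 = p - 1 = -1 mod 173: 123 is a quadratic non-residue mod 173. As a residue in [0, p-1] the value is 172.
123^86 mod 173 = 172

172


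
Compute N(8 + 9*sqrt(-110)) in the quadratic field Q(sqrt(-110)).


N(a + b*sqrt(d)) = a^2 - d*b^2
= (8)^2 - (-110)*(9)^2
= 64 + 8910
= 8974

8974


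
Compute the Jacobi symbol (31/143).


Compute (31/143) via quadratic reciprocity:
  reciprocity: (31/143) -> -(143/31)
  reduce: (19/31)
  reciprocity: (19/31) -> -(31/19)
  reduce: (12/19)
  pull out 2: (2/19) = -1  (since 19 mod 8 = 3)
  pull out 2: (2/19) = -1  (since 19 mod 8 = 3)
  reciprocity: (3/19) -> -(19/3)
  reduce: (1/3)
  (1/3) = 1
Product of signs = -1

-1


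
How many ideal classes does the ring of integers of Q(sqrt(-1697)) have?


K = Q(sqrt(-1697)). d mod 4 = 3, so D = disc(K) = 4d = -6788
h(K) equals the number of primitive reduced positive-definite forms (a, b, c) = a*x^2 + b*x*y + c*y^2 with b^2 - 4ac = D,
where reduced means |b| <= a <= c, with b >= 0 whenever |b| = a or a = c, and primitive means gcd(a, b, c) = 1.
Reduced forces 3a^2 <= |D| = 6788, so 1 <= a <= 47; b must have the parity of D, and c = (b^2 - D)/(4a) must be an integer >= a.
Enumerate a = 1..47, b in [-a, a]:
  a=1: (1, 0, 1697)  [1]
  a=2: (2, 2, 849)  [1]
  a=3: (3, -2, 566), (3, 2, 566)  [2]
  a=4..5: none
  a=6: (6, -2, 283), (6, 2, 283)  [2]
  a=7: (7, -4, 243), (7, 4, 243)  [2]
  a=8: none
  a=9: (9, -4, 189), (9, 4, 189)  [2]
  a=10..13: none
  a=14: (14, -10, 123), (14, 10, 123)  [2]
  a=15..17: none
  a=18: (18, -14, 97), (18, 14, 97)  [2]
  a=19..20: none
  a=21: (21, -10, 82), (21, -4, 81), (21, 4, 81), (21, 10, 82)  [4]
  a=22..26: none
  a=27: (27, -4, 63), (27, 4, 63)  [2]
  a=28..30: none
  a=31: (31, -30, 62), (31, 30, 62)  [2]
  a=32..40: none
  a=41: (41, -10, 42), (41, 10, 42)  [2]
  a=42: (42, -38, 49), (42, 38, 49)  [2]
  a=43: (43, -36, 47), (43, 36, 47)  [2]
  a=44..47: none
Total reduced forms: 1 + 1 + 2 + 2 + 2 + 2 + 2 + 2 + 4 + 2 + 2 + 2 + 2 + 2 = 28
h = 28

28


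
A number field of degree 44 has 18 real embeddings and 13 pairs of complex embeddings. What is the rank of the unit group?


By Dirichlet's unit theorem:
rank = r1 + r2 - 1
= 18 + 13 - 1
= 30

30


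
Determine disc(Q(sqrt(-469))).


For K = Q(sqrt(d)) with d squarefree: disc(K) = d if d = 1 mod 4, and disc(K) = 4d if d = 2 or 3 mod 4.
Here d = -469, and d mod 4 = 3.
d = 3 mod 4, not 1 (O_K = Z[sqrt(d)]), so disc(K) = 4d = 4 * (-469) = -1876

-1876


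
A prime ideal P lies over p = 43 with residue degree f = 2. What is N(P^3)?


N(P^a) = p^(a*f)
= 43^(3*2)
= 43^6
= 6321363049

6321363049


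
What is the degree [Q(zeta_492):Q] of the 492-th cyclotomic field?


The degree equals Euler's totient phi(492).
492 = 2^2 * 3 * 41
phi(492) = 160

160


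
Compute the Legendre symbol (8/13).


p = 13 is prime, so compute (8/13) with the reciprocity algorithm (Jacobi-symbol steps: pull out 2s via (2/n), flip via reciprocity, reduce):
  pull out 2: (2/13) = -1  (since 13 mod 8 = 5)
  pull out 2: (2/13) = -1  (since 13 mod 8 = 5)
  pull out 2: (2/13) = -1  (since 13 mod 8 = 5)
  (1/13) = 1
Product of signs = -1
(8/13) = -1

-1


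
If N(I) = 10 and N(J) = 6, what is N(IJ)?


N(IJ) = N(I) * N(J)
= 10 * 6
= 60

60


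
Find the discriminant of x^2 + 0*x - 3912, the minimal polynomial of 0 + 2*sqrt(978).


The element 0 + 2*sqrt(978) has minimal polynomial:
x^2 + 0*x - 3912
Discriminant = (0)^2 - 4*(-3912)
= 0 + 15648
= 15648

15648


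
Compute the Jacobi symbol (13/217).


Compute (13/217) via quadratic reciprocity:
  reciprocity: (13/217) -> +(217/13)
  reduce: (9/13)
  reciprocity: (9/13) -> +(13/9)
  reduce: (4/9)
  pull out 2: (2/9) = +1  (since 9 mod 8 = 1)
  pull out 2: (2/9) = +1  (since 9 mod 8 = 1)
  (1/9) = 1
Product of signs = 1

1


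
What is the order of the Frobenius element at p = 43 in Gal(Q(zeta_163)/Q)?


The Frobenius at p in Gal(Q(zeta_n)/Q) = (Z/nZ)* is the class of p, so its order is ord_163(43), the smallest k >= 1 with 43^k = 1 mod 163.
n = 163 = 163, phi(163) = 162; the order divides phi(n).
Divisors of 162: 1, 2, 3, 6, 9, 18, 27, 54, 81, 162
Repeated squaring mod 163: 43^1 = 43, 43^2 = 56, 43^4 = 39, 43^8 = 54, 43^16 = 145, 43^32 = 161, 43^64 = 4, 43^128 = 16
Test divisors in increasing order:
  k=1: 43^1 = 43 mod 163
  k=2: 43^2 = 56 mod 163
  k=3: 43^3 = 56 * 43 = 126 mod 163
  k=6: 43^6 = 39 * 56 = 65 mod 163
  k=9: 43^9 = 54 * 43 = 40 mod 163
  k=18: 43^18 = 145 * 56 = 133 mod 163
  k=27: 43^27 = 145 * 54 * 56 * 43 = 104 mod 163
  k=54: 43^54 = 161 * 145 * 39 * 56 = 58 mod 163
  k=81: 43^81 = 4 * 145 * 43 = 1 mod 163  <- first divisor giving 1
Order = 81

81


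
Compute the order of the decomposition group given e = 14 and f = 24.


|D_P| = e * f
= 14 * 24
= 336

336


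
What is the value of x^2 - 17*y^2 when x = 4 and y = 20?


x^2 - d*y^2
= 4^2 - 17*20^2
= 16 - 6800
= -6784

-6784


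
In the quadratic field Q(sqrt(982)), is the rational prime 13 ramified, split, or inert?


K = Q(sqrt(982)). Since d mod 4 = 2, disc(K) = 3928.
Check p | disc: 3928 mod 13 = 2.
p does not divide disc. Compute Legendre symbol (d/p):
7^((13-1)/2) mod 13 = -1
(d/p) = -1, so p is inert: (p) stays prime with e=1, f=2, g=1.
Therefore p is inert.

inert


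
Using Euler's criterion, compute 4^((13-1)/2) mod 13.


p = 13 is prime and the exponent is (p-1)/2 = 6, so by Euler's criterion 4^6 = (4/13) = +1 or -1 mod 13.
Compute by square-and-multiply:
  6 = 4 + 2 (binary 110)
  Repeated squaring mod 13: 4^1 = 4, 4^2 = 3, 4^4 = 9
  4^6 = 4^4 * 4^2 = 9 * 3 mod 13
    9 * 3 = 27 = 1 mod 13
  4^6 = 1 mod 13
Result 1: 4 is a quadratic residue mod 13.
4^6 mod 13 = 1

1


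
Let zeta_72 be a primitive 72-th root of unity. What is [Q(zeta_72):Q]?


The degree equals Euler's totient phi(72).
72 = 2^3 * 3^2
phi(72) = 24

24


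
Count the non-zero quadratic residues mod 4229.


For prime p, the number of non-zero quadratic residues is (p-1)/2.
= (4229-1)/2
= 2114

2114


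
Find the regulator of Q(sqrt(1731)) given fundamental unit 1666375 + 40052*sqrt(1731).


epsilon = 1666375 + 40052*sqrt(1731)
= 3.3327e+06
R = ln(3.3327e+06)
= 15.0193

15.0193


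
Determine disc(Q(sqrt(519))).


For K = Q(sqrt(d)) with d squarefree: disc(K) = d if d = 1 mod 4, and disc(K) = 4d if d = 2 or 3 mod 4.
Here d = 519, and d mod 4 = 3.
d = 3 mod 4, not 1 (O_K = Z[sqrt(d)]), so disc(K) = 4d = 4 * (519) = 2076

2076


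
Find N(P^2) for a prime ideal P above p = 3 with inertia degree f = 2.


N(P^a) = p^(a*f)
= 3^(2*2)
= 3^4
= 81

81


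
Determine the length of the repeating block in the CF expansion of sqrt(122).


Run the CF algorithm for sqrt(122).
a_0 = floor(sqrt(122)) = 11; set m_0=0, q_0=1.
Recurrence: m' = q*a - m,  q' = (d - m'^2)/q,  a' = floor((a_0 + m')/q').
  step 1: m=11, q=1, a=22
a_1 = 2*a_0 = 22, so the period closes here.
sqrt(122) = [11; 22]
Period length = 1

1


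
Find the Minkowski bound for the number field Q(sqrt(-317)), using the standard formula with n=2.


d = -317, d mod 4 = 3, so disc(K) = 4d = -1268; |disc(K)| = 1268
Imaginary quadratic field, so n = 2, s = r2 = 1, r1 = 0
M = (n!/n^n) * (4/pi)^s * sqrt(|disc(K)|) = (2!/2^2) * (4/pi)^1 * sqrt(1268)
= 0.5 * 1.273240 * 35.608988
= 22.6694

22.6694


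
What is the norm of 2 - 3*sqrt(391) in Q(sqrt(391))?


N(a + b*sqrt(d)) = a^2 - d*b^2
= (2)^2 - (391)*(-3)^2
= 4 - 3519
= -3515

-3515


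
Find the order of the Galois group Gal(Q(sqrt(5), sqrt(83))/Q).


The 2 square roots of distinct primes are multiplicatively independent over Q,
so [K:Q] = 2^2 and Gal(K/Q) is isomorphic to (Z/2Z)^2.
|Gal| = 2^2 = 4

4


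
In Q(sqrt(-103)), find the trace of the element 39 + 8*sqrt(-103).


Tr(a + b*sqrt(d)) = (a + b*sqrt(d)) + (a - b*sqrt(d)) = 2a
= 2 * (39)
= 78

78


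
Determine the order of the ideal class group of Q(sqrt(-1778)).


K = Q(sqrt(-1778)). d mod 4 = 2, so D = disc(K) = 4d = -7112
h(K) equals the number of primitive reduced positive-definite forms (a, b, c) = a*x^2 + b*x*y + c*y^2 with b^2 - 4ac = D,
where reduced means |b| <= a <= c, with b >= 0 whenever |b| = a or a = c, and primitive means gcd(a, b, c) = 1.
Reduced forces 3a^2 <= |D| = 7112, so 1 <= a <= 48; b must have the parity of D, and c = (b^2 - D)/(4a) must be an integer >= a.
Enumerate a = 1..48, b in [-a, a]:
  a=1: (1, 0, 1778)  [1]
  a=2: (2, 0, 889)  [1]
  a=3: (3, -2, 593), (3, 2, 593)  [2]
  a=4..5: none
  a=6: (6, -4, 297), (6, 4, 297)  [2]
  a=7: (7, 0, 254)  [1]
  a=8: none
  a=9: (9, -4, 198), (9, 4, 198)  [2]
  a=10: none
  a=11: (11, -4, 162), (11, 4, 162)  [2]
  a=12: none
  a=13: (13, -8, 138), (13, 8, 138)  [2]
  a=14: (14, 0, 127)  [1]
  a=15..17: none
  a=18: (18, -4, 99), (18, 4, 99)  [2]
  a=19..20: none
  a=21: (21, -14, 87), (21, 14, 87)  [2]
  a=22: (22, -4, 81), (22, 4, 81)  [2]
  a=23: (23, -8, 78), (23, 8, 78)  [2]
  a=24..25: none
  a=26: (26, -8, 69), (26, 8, 69)  [2]
  a=27: (27, -4, 66), (27, 4, 66)  [2]
  a=28: none
  a=29: (29, -14, 63), (29, 14, 63)  [2]
  a=30: none
  a=31: (31, -24, 62), (31, 24, 62)  [2]
  a=32: none
  a=33: (33, -26, 59), (33, -4, 54), (33, 4, 54), (33, 26, 59)  [4]
  a=34..38: none
  a=39: (39, -34, 53), (39, -8, 46), (39, 8, 46), (39, 34, 53)  [4]
  a=40..41: none
  a=42: (42, -28, 47), (42, 28, 47)  [2]
  a=43..48: none
Total reduced forms: 1 + 1 + 2 + 2 + 1 + 2 + 2 + 2 + 1 + 2 + 2 + 2 + 2 + 2 + 2 + 2 + 2 + 4 + 4 + 2 = 40
h = 40

40


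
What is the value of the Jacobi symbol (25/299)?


Compute (25/299) via quadratic reciprocity:
  reciprocity: (25/299) -> +(299/25)
  reduce: (24/25)
  pull out 2: (2/25) = +1  (since 25 mod 8 = 1)
  pull out 2: (2/25) = +1  (since 25 mod 8 = 1)
  pull out 2: (2/25) = +1  (since 25 mod 8 = 1)
  reciprocity: (3/25) -> +(25/3)
  reduce: (1/3)
  (1/3) = 1
Product of signs = 1

1


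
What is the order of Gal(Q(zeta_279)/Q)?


|Gal(Q(zeta_279)/Q)| = phi(279)
= 180

180


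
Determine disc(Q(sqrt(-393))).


For K = Q(sqrt(d)) with d squarefree: disc(K) = d if d = 1 mod 4, and disc(K) = 4d if d = 2 or 3 mod 4.
Here d = -393, and d mod 4 = 3.
d = 3 mod 4, not 1 (O_K = Z[sqrt(d)]), so disc(K) = 4d = 4 * (-393) = -1572

-1572


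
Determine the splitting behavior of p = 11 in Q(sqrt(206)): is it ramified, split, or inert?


K = Q(sqrt(206)). Since d mod 4 = 2, disc(K) = 824.
Check p | disc: 824 mod 11 = 10.
p does not divide disc. Compute Legendre symbol (d/p):
8^((11-1)/2) mod 11 = -1
(d/p) = -1, so p is inert: (p) stays prime with e=1, f=2, g=1.
Therefore p is inert.

inert


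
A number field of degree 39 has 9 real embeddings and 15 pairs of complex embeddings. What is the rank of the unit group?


By Dirichlet's unit theorem:
rank = r1 + r2 - 1
= 9 + 15 - 1
= 23

23


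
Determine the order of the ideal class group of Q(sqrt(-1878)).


K = Q(sqrt(-1878)). d mod 4 = 2, so D = disc(K) = 4d = -7512
h(K) equals the number of primitive reduced positive-definite forms (a, b, c) = a*x^2 + b*x*y + c*y^2 with b^2 - 4ac = D,
where reduced means |b| <= a <= c, with b >= 0 whenever |b| = a or a = c, and primitive means gcd(a, b, c) = 1.
Reduced forces 3a^2 <= |D| = 7512, so 1 <= a <= 50; b must have the parity of D, and c = (b^2 - D)/(4a) must be an integer >= a.
Enumerate a = 1..50, b in [-a, a]:
  a=1: (1, 0, 1878)  [1]
  a=2: (2, 0, 939)  [1]
  a=3: (3, 0, 626)  [1]
  a=4..5: none
  a=6: (6, 0, 313)  [1]
  a=7..10: none
  a=11: (11, -10, 173), (11, 10, 173)  [2]
  a=12..16: none
  a=17: (17, -6, 111), (17, 6, 111)  [2]
  a=18..21: none
  a=22: (22, -12, 87), (22, 12, 87)  [2]
  a=23: (23, -20, 86), (23, 20, 86)  [2]
  a=24..28: none
  a=29: (29, -12, 66), (29, 12, 66)  [2]
  a=30..32: none
  a=33: (33, -12, 58), (33, 12, 58)  [2]
  a=34: (34, -28, 61), (34, 28, 61)  [2]
  a=35..36: none
  a=37: (37, -6, 51), (37, 6, 51)  [2]
  a=38..40: none
  a=41: (41, -14, 47), (41, 14, 47)  [2]
  a=42: none
  a=43: (43, -20, 46), (43, 20, 46)  [2]
  a=44..50: none
Total reduced forms: 1 + 1 + 1 + 1 + 2 + 2 + 2 + 2 + 2 + 2 + 2 + 2 + 2 + 2 = 24
h = 24

24
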